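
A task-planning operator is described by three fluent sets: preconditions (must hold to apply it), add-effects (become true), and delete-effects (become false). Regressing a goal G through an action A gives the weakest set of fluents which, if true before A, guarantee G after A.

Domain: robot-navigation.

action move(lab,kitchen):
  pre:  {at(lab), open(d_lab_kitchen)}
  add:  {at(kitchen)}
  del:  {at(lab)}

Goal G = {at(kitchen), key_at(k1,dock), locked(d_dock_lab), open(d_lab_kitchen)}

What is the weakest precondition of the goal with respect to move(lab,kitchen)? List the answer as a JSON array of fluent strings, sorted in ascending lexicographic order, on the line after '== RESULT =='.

Compute (G \ add) ∪ pre:
  G ∩ del = {}  (empty — regression defined)
  G \ add = {at(kitchen), key_at(k1,dock), locked(d_dock_lab), open(d_lab_kitchen)} \ {at(kitchen)} = {key_at(k1,dock), locked(d_dock_lab), open(d_lab_kitchen)}
  ∪ pre   = {key_at(k1,dock), locked(d_dock_lab), open(d_lab_kitchen)} ∪ {at(lab), open(d_lab_kitchen)}
          = {at(lab), key_at(k1,dock), locked(d_dock_lab), open(d_lab_kitchen)}

== RESULT ==
["at(lab)", "key_at(k1,dock)", "locked(d_dock_lab)", "open(d_lab_kitchen)"]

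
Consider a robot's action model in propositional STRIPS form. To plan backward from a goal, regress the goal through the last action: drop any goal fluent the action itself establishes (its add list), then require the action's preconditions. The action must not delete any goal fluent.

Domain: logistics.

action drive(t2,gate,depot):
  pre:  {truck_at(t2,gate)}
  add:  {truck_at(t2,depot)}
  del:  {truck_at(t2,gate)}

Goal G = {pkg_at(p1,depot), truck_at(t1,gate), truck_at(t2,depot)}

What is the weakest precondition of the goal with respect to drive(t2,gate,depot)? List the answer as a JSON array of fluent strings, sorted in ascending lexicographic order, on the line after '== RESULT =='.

Regress:
  G ∩ del = {}  (empty — regression defined)
  G \ add = {pkg_at(p1,depot), truck_at(t1,gate), truck_at(t2,depot)} \ {truck_at(t2,depot)} = {pkg_at(p1,depot), truck_at(t1,gate)}
  ∪ pre   = {pkg_at(p1,depot), truck_at(t1,gate)} ∪ {truck_at(t2,gate)}
          = {pkg_at(p1,depot), truck_at(t1,gate), truck_at(t2,gate)}

== RESULT ==
["pkg_at(p1,depot)", "truck_at(t1,gate)", "truck_at(t2,gate)"]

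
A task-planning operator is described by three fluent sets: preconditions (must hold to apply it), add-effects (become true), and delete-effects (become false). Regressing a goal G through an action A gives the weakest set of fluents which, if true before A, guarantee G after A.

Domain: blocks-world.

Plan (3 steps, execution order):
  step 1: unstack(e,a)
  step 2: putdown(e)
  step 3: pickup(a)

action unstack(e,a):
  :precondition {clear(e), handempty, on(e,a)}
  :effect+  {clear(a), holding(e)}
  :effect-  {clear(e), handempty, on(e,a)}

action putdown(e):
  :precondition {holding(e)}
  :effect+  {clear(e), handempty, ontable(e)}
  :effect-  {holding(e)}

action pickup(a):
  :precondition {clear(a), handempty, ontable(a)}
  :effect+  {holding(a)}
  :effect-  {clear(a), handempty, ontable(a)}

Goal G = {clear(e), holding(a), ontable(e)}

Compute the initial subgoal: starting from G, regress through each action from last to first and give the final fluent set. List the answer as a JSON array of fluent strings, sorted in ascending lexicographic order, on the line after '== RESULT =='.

Regress step by step:
  through step 3 (pickup(a)): drop {holding(a)}, keep {clear(e), ontable(e)}, require {clear(a), handempty, ontable(a)}
    → {clear(a), clear(e), handempty, ontable(a), ontable(e)}
  through step 2 (putdown(e)): drop {clear(e), handempty, ontable(e)}, keep {clear(a), ontable(a)}, require {holding(e)}
    → {clear(a), holding(e), ontable(a)}
  through step 1 (unstack(e,a)): drop {clear(a), holding(e)}, keep {ontable(a)}, require {clear(e), handempty, on(e,a)}
    → {clear(e), handempty, on(e,a), ontable(a)}

== RESULT ==
["clear(e)", "handempty", "on(e,a)", "ontable(a)"]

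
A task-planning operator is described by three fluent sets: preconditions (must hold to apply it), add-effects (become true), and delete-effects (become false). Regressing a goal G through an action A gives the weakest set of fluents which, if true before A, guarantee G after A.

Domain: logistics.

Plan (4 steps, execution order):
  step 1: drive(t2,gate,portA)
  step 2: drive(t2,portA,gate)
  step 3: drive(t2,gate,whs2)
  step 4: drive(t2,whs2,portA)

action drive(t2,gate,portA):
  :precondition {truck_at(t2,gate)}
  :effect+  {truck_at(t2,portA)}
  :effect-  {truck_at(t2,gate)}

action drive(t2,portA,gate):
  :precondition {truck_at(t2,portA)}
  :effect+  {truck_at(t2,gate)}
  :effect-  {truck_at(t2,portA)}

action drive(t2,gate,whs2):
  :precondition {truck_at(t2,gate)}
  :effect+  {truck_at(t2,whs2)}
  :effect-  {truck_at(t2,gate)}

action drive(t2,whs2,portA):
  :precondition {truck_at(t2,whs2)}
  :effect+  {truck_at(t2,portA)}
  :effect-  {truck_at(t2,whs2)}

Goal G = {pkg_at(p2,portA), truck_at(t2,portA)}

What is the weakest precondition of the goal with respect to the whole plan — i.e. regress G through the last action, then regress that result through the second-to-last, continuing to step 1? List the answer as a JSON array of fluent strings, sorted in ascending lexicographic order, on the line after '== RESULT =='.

Work backward from the goal:
  through step 4 (drive(t2,whs2,portA)): drop {truck_at(t2,portA)}, keep {pkg_at(p2,portA)}, require {truck_at(t2,whs2)}
    → {pkg_at(p2,portA), truck_at(t2,whs2)}
  through step 3 (drive(t2,gate,whs2)): drop {truck_at(t2,whs2)}, keep {pkg_at(p2,portA)}, require {truck_at(t2,gate)}
    → {pkg_at(p2,portA), truck_at(t2,gate)}
  through step 2 (drive(t2,portA,gate)): drop {truck_at(t2,gate)}, keep {pkg_at(p2,portA)}, require {truck_at(t2,portA)}
    → {pkg_at(p2,portA), truck_at(t2,portA)}
  through step 1 (drive(t2,gate,portA)): drop {truck_at(t2,portA)}, keep {pkg_at(p2,portA)}, require {truck_at(t2,gate)}
    → {pkg_at(p2,portA), truck_at(t2,gate)}

== RESULT ==
["pkg_at(p2,portA)", "truck_at(t2,gate)"]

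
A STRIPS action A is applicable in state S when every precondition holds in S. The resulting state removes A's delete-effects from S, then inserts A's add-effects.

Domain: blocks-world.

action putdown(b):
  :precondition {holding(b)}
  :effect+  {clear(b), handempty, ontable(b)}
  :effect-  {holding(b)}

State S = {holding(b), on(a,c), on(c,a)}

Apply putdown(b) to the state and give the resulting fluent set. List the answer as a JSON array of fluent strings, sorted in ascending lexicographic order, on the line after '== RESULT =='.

Progress:
  pre ⊆ S: {holding(b)} ⊆ S  — applicable
  S \ del = {on(a,c), on(c,a)}
  ∪ add   = {clear(b), handempty, on(a,c), on(c,a), ontable(b)}

== RESULT ==
["clear(b)", "handempty", "on(a,c)", "on(c,a)", "ontable(b)"]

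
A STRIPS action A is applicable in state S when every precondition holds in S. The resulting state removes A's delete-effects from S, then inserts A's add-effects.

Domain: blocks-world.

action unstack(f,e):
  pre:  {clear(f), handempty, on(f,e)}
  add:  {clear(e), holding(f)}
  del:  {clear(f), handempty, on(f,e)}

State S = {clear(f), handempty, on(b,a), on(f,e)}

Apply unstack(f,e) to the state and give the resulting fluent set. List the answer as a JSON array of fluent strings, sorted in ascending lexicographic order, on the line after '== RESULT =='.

Compute (S \ del) ∪ add:
  pre ⊆ S: {clear(f), handempty, on(f,e)} ⊆ S  — applicable
  S \ del = {on(b,a)}
  ∪ add   = {clear(e), holding(f), on(b,a)}

== RESULT ==
["clear(e)", "holding(f)", "on(b,a)"]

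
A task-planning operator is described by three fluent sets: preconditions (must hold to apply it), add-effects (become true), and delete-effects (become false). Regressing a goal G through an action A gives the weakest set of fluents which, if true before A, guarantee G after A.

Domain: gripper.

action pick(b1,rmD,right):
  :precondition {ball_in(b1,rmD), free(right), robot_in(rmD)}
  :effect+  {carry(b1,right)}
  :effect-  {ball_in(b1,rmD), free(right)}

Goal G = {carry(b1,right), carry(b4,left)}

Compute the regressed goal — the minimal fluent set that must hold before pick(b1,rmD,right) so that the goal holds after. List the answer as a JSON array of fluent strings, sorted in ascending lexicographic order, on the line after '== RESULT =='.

Compute (G \ add) ∪ pre:
  G ∩ del = {}  (empty — regression defined)
  G \ add = {carry(b1,right), carry(b4,left)} \ {carry(b1,right)} = {carry(b4,left)}
  ∪ pre   = {carry(b4,left)} ∪ {ball_in(b1,rmD), free(right), robot_in(rmD)}
          = {ball_in(b1,rmD), carry(b4,left), free(right), robot_in(rmD)}

== RESULT ==
["ball_in(b1,rmD)", "carry(b4,left)", "free(right)", "robot_in(rmD)"]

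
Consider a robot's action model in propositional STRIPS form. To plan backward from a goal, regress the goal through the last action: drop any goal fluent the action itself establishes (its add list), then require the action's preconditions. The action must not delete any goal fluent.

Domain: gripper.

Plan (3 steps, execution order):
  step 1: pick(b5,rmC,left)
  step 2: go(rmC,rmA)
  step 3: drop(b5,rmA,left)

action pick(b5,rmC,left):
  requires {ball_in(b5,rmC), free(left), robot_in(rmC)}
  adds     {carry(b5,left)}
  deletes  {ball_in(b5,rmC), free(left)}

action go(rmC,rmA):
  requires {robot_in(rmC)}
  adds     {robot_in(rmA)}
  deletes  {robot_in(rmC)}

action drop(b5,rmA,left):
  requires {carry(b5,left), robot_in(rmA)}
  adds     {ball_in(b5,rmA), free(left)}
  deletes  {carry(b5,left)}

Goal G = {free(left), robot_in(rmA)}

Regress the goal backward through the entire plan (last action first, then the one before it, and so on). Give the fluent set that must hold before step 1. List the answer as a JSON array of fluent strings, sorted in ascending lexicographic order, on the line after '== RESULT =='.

Regress step by step:
  through step 3 (drop(b5,rmA,left)): drop {free(left)}, keep {robot_in(rmA)}, require {carry(b5,left), robot_in(rmA)}
    → {carry(b5,left), robot_in(rmA)}
  through step 2 (go(rmC,rmA)): drop {robot_in(rmA)}, keep {carry(b5,left)}, require {robot_in(rmC)}
    → {carry(b5,left), robot_in(rmC)}
  through step 1 (pick(b5,rmC,left)): drop {carry(b5,left)}, keep {robot_in(rmC)}, require {ball_in(b5,rmC), free(left), robot_in(rmC)}
    → {ball_in(b5,rmC), free(left), robot_in(rmC)}

== RESULT ==
["ball_in(b5,rmC)", "free(left)", "robot_in(rmC)"]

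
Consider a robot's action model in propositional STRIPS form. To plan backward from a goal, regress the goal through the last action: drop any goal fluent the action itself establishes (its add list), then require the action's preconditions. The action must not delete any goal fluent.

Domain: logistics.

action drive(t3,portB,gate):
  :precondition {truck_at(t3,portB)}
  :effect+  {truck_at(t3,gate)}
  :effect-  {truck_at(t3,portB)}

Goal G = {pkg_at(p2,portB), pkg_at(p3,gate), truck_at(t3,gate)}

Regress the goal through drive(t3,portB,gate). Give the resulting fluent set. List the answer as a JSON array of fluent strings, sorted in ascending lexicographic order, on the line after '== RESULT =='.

Regress:
  G ∩ del = {}  (empty — regression defined)
  G \ add = {pkg_at(p2,portB), pkg_at(p3,gate), truck_at(t3,gate)} \ {truck_at(t3,gate)} = {pkg_at(p2,portB), pkg_at(p3,gate)}
  ∪ pre   = {pkg_at(p2,portB), pkg_at(p3,gate)} ∪ {truck_at(t3,portB)}
          = {pkg_at(p2,portB), pkg_at(p3,gate), truck_at(t3,portB)}

== RESULT ==
["pkg_at(p2,portB)", "pkg_at(p3,gate)", "truck_at(t3,portB)"]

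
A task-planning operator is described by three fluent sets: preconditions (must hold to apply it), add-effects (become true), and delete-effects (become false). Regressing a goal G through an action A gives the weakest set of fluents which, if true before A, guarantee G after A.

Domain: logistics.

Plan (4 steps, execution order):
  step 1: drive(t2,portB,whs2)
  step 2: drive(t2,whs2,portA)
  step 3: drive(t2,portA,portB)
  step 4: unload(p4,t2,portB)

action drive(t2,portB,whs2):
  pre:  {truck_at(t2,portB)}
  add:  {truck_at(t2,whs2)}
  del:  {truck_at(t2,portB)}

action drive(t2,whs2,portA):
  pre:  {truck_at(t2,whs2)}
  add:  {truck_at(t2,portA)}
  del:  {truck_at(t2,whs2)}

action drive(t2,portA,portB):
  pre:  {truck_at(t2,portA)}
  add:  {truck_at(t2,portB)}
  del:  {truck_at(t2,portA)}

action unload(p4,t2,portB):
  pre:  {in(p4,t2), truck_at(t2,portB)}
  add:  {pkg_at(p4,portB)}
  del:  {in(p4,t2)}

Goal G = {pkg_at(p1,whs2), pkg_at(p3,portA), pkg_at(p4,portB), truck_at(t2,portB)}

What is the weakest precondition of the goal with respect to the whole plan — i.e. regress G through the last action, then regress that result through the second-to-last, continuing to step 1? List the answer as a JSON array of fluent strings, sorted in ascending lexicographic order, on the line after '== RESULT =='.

Regress step by step:
  through step 4 (unload(p4,t2,portB)): drop {pkg_at(p4,portB)}, keep {pkg_at(p1,whs2), pkg_at(p3,portA), truck_at(t2,portB)}, require {in(p4,t2), truck_at(t2,portB)}
    → {in(p4,t2), pkg_at(p1,whs2), pkg_at(p3,portA), truck_at(t2,portB)}
  through step 3 (drive(t2,portA,portB)): drop {truck_at(t2,portB)}, keep {in(p4,t2), pkg_at(p1,whs2), pkg_at(p3,portA)}, require {truck_at(t2,portA)}
    → {in(p4,t2), pkg_at(p1,whs2), pkg_at(p3,portA), truck_at(t2,portA)}
  through step 2 (drive(t2,whs2,portA)): drop {truck_at(t2,portA)}, keep {in(p4,t2), pkg_at(p1,whs2), pkg_at(p3,portA)}, require {truck_at(t2,whs2)}
    → {in(p4,t2), pkg_at(p1,whs2), pkg_at(p3,portA), truck_at(t2,whs2)}
  through step 1 (drive(t2,portB,whs2)): drop {truck_at(t2,whs2)}, keep {in(p4,t2), pkg_at(p1,whs2), pkg_at(p3,portA)}, require {truck_at(t2,portB)}
    → {in(p4,t2), pkg_at(p1,whs2), pkg_at(p3,portA), truck_at(t2,portB)}

== RESULT ==
["in(p4,t2)", "pkg_at(p1,whs2)", "pkg_at(p3,portA)", "truck_at(t2,portB)"]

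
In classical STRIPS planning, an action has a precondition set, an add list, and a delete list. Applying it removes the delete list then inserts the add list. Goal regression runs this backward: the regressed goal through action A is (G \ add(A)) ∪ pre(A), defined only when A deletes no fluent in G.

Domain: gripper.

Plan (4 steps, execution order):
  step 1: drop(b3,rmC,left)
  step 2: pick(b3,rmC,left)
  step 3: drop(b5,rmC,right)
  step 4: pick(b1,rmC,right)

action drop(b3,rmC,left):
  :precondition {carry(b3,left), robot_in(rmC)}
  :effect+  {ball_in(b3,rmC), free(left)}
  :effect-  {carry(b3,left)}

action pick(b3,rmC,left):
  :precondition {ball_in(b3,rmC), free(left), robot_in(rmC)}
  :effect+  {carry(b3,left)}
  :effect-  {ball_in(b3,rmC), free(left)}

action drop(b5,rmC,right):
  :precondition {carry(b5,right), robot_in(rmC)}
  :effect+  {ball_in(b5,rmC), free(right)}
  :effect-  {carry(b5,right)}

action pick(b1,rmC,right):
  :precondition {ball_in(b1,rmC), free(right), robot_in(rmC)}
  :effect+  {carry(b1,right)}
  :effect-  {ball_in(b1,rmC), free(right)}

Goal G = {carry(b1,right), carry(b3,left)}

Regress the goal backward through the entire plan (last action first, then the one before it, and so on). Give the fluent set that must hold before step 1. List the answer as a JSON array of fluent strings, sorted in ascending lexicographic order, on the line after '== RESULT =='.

Work backward from the goal:
  through step 4 (pick(b1,rmC,right)): drop {carry(b1,right)}, keep {carry(b3,left)}, require {ball_in(b1,rmC), free(right), robot_in(rmC)}
    → {ball_in(b1,rmC), carry(b3,left), free(right), robot_in(rmC)}
  through step 3 (drop(b5,rmC,right)): drop {free(right)}, keep {ball_in(b1,rmC), carry(b3,left), robot_in(rmC)}, require {carry(b5,right), robot_in(rmC)}
    → {ball_in(b1,rmC), carry(b3,left), carry(b5,right), robot_in(rmC)}
  through step 2 (pick(b3,rmC,left)): drop {carry(b3,left)}, keep {ball_in(b1,rmC), carry(b5,right), robot_in(rmC)}, require {ball_in(b3,rmC), free(left), robot_in(rmC)}
    → {ball_in(b1,rmC), ball_in(b3,rmC), carry(b5,right), free(left), robot_in(rmC)}
  through step 1 (drop(b3,rmC,left)): drop {ball_in(b3,rmC), free(left)}, keep {ball_in(b1,rmC), carry(b5,right), robot_in(rmC)}, require {carry(b3,left), robot_in(rmC)}
    → {ball_in(b1,rmC), carry(b3,left), carry(b5,right), robot_in(rmC)}

== RESULT ==
["ball_in(b1,rmC)", "carry(b3,left)", "carry(b5,right)", "robot_in(rmC)"]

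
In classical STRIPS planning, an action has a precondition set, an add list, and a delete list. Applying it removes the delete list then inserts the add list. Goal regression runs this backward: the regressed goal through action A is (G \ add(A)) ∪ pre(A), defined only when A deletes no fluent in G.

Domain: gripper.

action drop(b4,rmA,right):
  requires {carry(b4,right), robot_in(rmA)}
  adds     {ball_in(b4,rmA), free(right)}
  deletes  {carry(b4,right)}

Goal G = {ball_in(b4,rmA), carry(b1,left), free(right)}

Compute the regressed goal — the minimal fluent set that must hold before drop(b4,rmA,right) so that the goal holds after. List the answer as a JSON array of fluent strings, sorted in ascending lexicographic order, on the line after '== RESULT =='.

Regress:
  G ∩ del = {}  (empty — regression defined)
  G \ add = {ball_in(b4,rmA), carry(b1,left), free(right)} \ {ball_in(b4,rmA), free(right)} = {carry(b1,left)}
  ∪ pre   = {carry(b1,left)} ∪ {carry(b4,right), robot_in(rmA)}
          = {carry(b1,left), carry(b4,right), robot_in(rmA)}

== RESULT ==
["carry(b1,left)", "carry(b4,right)", "robot_in(rmA)"]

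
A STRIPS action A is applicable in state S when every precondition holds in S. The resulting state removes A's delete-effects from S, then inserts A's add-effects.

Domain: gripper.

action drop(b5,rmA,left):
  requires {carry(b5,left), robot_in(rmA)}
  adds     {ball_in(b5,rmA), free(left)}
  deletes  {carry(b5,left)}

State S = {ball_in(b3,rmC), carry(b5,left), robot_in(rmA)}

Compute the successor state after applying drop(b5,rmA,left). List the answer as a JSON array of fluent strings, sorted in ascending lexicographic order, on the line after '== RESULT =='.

Progress:
  pre ⊆ S: {carry(b5,left), robot_in(rmA)} ⊆ S  — applicable
  S \ del = {ball_in(b3,rmC), robot_in(rmA)}
  ∪ add   = {ball_in(b3,rmC), ball_in(b5,rmA), free(left), robot_in(rmA)}

== RESULT ==
["ball_in(b3,rmC)", "ball_in(b5,rmA)", "free(left)", "robot_in(rmA)"]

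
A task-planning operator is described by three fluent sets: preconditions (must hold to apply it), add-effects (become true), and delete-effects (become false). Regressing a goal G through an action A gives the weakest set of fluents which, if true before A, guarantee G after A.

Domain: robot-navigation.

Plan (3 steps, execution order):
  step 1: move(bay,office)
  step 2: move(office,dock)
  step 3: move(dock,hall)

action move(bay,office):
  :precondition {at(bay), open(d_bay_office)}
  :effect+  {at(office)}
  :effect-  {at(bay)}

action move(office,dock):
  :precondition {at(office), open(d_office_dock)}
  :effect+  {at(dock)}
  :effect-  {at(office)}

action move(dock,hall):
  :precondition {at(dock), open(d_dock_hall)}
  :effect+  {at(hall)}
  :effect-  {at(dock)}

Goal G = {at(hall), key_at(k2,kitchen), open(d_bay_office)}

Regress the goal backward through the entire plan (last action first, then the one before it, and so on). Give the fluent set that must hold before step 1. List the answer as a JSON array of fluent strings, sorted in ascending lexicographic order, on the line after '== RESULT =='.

Regress step by step:
  through step 3 (move(dock,hall)): drop {at(hall)}, keep {key_at(k2,kitchen), open(d_bay_office)}, require {at(dock), open(d_dock_hall)}
    → {at(dock), key_at(k2,kitchen), open(d_bay_office), open(d_dock_hall)}
  through step 2 (move(office,dock)): drop {at(dock)}, keep {key_at(k2,kitchen), open(d_bay_office), open(d_dock_hall)}, require {at(office), open(d_office_dock)}
    → {at(office), key_at(k2,kitchen), open(d_bay_office), open(d_dock_hall), open(d_office_dock)}
  through step 1 (move(bay,office)): drop {at(office)}, keep {key_at(k2,kitchen), open(d_bay_office), open(d_dock_hall), open(d_office_dock)}, require {at(bay), open(d_bay_office)}
    → {at(bay), key_at(k2,kitchen), open(d_bay_office), open(d_dock_hall), open(d_office_dock)}

== RESULT ==
["at(bay)", "key_at(k2,kitchen)", "open(d_bay_office)", "open(d_dock_hall)", "open(d_office_dock)"]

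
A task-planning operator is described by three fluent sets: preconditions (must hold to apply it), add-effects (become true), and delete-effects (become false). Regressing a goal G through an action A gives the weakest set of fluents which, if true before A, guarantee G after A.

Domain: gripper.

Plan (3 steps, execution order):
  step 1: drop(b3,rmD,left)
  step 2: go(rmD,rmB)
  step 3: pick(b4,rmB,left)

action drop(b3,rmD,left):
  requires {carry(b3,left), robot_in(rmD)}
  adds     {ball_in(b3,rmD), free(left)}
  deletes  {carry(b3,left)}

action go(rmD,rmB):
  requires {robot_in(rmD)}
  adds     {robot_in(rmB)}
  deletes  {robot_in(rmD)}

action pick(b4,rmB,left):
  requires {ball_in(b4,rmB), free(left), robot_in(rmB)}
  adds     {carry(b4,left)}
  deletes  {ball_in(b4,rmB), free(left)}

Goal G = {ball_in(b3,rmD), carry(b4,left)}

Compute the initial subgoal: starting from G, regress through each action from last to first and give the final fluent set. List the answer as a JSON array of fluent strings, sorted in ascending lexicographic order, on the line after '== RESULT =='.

Regress step by step:
  through step 3 (pick(b4,rmB,left)): drop {carry(b4,left)}, keep {ball_in(b3,rmD)}, require {ball_in(b4,rmB), free(left), robot_in(rmB)}
    → {ball_in(b3,rmD), ball_in(b4,rmB), free(left), robot_in(rmB)}
  through step 2 (go(rmD,rmB)): drop {robot_in(rmB)}, keep {ball_in(b3,rmD), ball_in(b4,rmB), free(left)}, require {robot_in(rmD)}
    → {ball_in(b3,rmD), ball_in(b4,rmB), free(left), robot_in(rmD)}
  through step 1 (drop(b3,rmD,left)): drop {ball_in(b3,rmD), free(left)}, keep {ball_in(b4,rmB), robot_in(rmD)}, require {carry(b3,left), robot_in(rmD)}
    → {ball_in(b4,rmB), carry(b3,left), robot_in(rmD)}

== RESULT ==
["ball_in(b4,rmB)", "carry(b3,left)", "robot_in(rmD)"]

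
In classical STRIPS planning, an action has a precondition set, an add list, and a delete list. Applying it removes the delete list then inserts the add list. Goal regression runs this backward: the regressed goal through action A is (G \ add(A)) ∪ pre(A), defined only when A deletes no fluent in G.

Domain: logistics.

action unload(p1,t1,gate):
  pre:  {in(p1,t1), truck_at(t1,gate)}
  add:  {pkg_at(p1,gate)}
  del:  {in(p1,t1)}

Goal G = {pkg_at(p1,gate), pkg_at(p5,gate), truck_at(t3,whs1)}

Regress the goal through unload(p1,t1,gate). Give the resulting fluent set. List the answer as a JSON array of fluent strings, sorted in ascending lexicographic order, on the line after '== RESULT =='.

Compute (G \ add) ∪ pre:
  G ∩ del = {}  (empty — regression defined)
  G \ add = {pkg_at(p1,gate), pkg_at(p5,gate), truck_at(t3,whs1)} \ {pkg_at(p1,gate)} = {pkg_at(p5,gate), truck_at(t3,whs1)}
  ∪ pre   = {pkg_at(p5,gate), truck_at(t3,whs1)} ∪ {in(p1,t1), truck_at(t1,gate)}
          = {in(p1,t1), pkg_at(p5,gate), truck_at(t1,gate), truck_at(t3,whs1)}

== RESULT ==
["in(p1,t1)", "pkg_at(p5,gate)", "truck_at(t1,gate)", "truck_at(t3,whs1)"]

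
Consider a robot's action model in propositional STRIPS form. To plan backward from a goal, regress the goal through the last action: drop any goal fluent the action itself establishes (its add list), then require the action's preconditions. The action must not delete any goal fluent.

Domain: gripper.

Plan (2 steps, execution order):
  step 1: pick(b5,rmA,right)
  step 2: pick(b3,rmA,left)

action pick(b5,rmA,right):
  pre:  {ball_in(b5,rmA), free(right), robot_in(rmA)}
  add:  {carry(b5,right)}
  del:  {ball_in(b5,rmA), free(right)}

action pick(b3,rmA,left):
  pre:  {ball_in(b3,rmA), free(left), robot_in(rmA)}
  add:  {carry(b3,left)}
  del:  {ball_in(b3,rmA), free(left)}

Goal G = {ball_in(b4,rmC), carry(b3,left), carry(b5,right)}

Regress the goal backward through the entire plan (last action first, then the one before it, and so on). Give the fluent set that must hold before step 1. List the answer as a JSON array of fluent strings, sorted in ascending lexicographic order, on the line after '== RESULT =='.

Work backward from the goal:
  through step 2 (pick(b3,rmA,left)): drop {carry(b3,left)}, keep {ball_in(b4,rmC), carry(b5,right)}, require {ball_in(b3,rmA), free(left), robot_in(rmA)}
    → {ball_in(b3,rmA), ball_in(b4,rmC), carry(b5,right), free(left), robot_in(rmA)}
  through step 1 (pick(b5,rmA,right)): drop {carry(b5,right)}, keep {ball_in(b3,rmA), ball_in(b4,rmC), free(left), robot_in(rmA)}, require {ball_in(b5,rmA), free(right), robot_in(rmA)}
    → {ball_in(b3,rmA), ball_in(b4,rmC), ball_in(b5,rmA), free(left), free(right), robot_in(rmA)}

== RESULT ==
["ball_in(b3,rmA)", "ball_in(b4,rmC)", "ball_in(b5,rmA)", "free(left)", "free(right)", "robot_in(rmA)"]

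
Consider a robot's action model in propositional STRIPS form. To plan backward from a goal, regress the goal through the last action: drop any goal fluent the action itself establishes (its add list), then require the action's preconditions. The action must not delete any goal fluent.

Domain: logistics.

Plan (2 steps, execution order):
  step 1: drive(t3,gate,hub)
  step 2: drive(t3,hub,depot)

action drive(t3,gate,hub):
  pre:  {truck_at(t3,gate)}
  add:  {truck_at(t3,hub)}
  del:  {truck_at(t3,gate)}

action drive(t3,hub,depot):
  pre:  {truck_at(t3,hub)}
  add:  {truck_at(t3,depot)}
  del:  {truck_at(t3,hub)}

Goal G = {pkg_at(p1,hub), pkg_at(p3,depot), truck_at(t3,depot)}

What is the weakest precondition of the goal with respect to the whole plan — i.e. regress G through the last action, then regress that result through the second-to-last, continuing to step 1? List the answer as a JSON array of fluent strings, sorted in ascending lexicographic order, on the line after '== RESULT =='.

Work backward from the goal:
  through step 2 (drive(t3,hub,depot)): drop {truck_at(t3,depot)}, keep {pkg_at(p1,hub), pkg_at(p3,depot)}, require {truck_at(t3,hub)}
    → {pkg_at(p1,hub), pkg_at(p3,depot), truck_at(t3,hub)}
  through step 1 (drive(t3,gate,hub)): drop {truck_at(t3,hub)}, keep {pkg_at(p1,hub), pkg_at(p3,depot)}, require {truck_at(t3,gate)}
    → {pkg_at(p1,hub), pkg_at(p3,depot), truck_at(t3,gate)}

== RESULT ==
["pkg_at(p1,hub)", "pkg_at(p3,depot)", "truck_at(t3,gate)"]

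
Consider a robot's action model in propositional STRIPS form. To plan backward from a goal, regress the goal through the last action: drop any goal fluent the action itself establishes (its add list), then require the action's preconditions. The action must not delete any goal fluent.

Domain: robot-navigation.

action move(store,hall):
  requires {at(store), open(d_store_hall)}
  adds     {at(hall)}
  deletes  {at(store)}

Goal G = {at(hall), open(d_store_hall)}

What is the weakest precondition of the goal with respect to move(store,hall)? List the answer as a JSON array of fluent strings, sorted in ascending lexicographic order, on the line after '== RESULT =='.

Compute (G \ add) ∪ pre:
  G ∩ del = {}  (empty — regression defined)
  G \ add = {at(hall), open(d_store_hall)} \ {at(hall)} = {open(d_store_hall)}
  ∪ pre   = {open(d_store_hall)} ∪ {at(store), open(d_store_hall)}
          = {at(store), open(d_store_hall)}

== RESULT ==
["at(store)", "open(d_store_hall)"]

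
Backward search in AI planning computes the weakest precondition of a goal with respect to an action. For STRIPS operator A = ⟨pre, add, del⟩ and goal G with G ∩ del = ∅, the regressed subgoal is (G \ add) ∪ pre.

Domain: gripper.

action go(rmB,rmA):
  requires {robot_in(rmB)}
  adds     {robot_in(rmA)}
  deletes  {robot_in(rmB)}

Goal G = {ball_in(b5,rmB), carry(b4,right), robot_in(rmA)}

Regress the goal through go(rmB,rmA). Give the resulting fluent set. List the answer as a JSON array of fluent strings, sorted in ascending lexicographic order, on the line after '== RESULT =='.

Compute (G \ add) ∪ pre:
  G ∩ del = {}  (empty — regression defined)
  G \ add = {ball_in(b5,rmB), carry(b4,right), robot_in(rmA)} \ {robot_in(rmA)} = {ball_in(b5,rmB), carry(b4,right)}
  ∪ pre   = {ball_in(b5,rmB), carry(b4,right)} ∪ {robot_in(rmB)}
          = {ball_in(b5,rmB), carry(b4,right), robot_in(rmB)}

== RESULT ==
["ball_in(b5,rmB)", "carry(b4,right)", "robot_in(rmB)"]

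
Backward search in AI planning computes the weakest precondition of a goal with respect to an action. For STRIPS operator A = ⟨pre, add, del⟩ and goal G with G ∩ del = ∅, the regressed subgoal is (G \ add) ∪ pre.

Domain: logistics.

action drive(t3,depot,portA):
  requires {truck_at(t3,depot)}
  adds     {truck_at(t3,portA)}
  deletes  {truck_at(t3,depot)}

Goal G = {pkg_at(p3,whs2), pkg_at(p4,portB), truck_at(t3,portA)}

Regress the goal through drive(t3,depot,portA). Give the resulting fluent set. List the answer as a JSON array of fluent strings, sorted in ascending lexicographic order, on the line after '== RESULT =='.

Compute (G \ add) ∪ pre:
  G ∩ del = {}  (empty — regression defined)
  G \ add = {pkg_at(p3,whs2), pkg_at(p4,portB), truck_at(t3,portA)} \ {truck_at(t3,portA)} = {pkg_at(p3,whs2), pkg_at(p4,portB)}
  ∪ pre   = {pkg_at(p3,whs2), pkg_at(p4,portB)} ∪ {truck_at(t3,depot)}
          = {pkg_at(p3,whs2), pkg_at(p4,portB), truck_at(t3,depot)}

== RESULT ==
["pkg_at(p3,whs2)", "pkg_at(p4,portB)", "truck_at(t3,depot)"]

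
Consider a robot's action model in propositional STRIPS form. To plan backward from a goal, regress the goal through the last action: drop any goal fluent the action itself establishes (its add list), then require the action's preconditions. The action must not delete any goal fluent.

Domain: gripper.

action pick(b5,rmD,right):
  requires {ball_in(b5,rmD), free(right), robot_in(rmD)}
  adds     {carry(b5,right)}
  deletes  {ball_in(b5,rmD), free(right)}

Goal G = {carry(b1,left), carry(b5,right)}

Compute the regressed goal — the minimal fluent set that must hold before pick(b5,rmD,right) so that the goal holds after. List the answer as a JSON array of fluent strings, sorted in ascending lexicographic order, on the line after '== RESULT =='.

Compute (G \ add) ∪ pre:
  G ∩ del = {}  (empty — regression defined)
  G \ add = {carry(b1,left), carry(b5,right)} \ {carry(b5,right)} = {carry(b1,left)}
  ∪ pre   = {carry(b1,left)} ∪ {ball_in(b5,rmD), free(right), robot_in(rmD)}
          = {ball_in(b5,rmD), carry(b1,left), free(right), robot_in(rmD)}

== RESULT ==
["ball_in(b5,rmD)", "carry(b1,left)", "free(right)", "robot_in(rmD)"]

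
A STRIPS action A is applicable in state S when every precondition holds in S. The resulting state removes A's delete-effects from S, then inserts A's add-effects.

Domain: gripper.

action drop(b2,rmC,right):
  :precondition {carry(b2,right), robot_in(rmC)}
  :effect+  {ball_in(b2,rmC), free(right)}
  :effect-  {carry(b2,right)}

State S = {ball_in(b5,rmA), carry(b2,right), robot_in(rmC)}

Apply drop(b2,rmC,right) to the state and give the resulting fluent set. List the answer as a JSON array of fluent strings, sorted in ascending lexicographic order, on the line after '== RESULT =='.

Progress:
  pre ⊆ S: {carry(b2,right), robot_in(rmC)} ⊆ S  — applicable
  S \ del = {ball_in(b5,rmA), robot_in(rmC)}
  ∪ add   = {ball_in(b2,rmC), ball_in(b5,rmA), free(right), robot_in(rmC)}

== RESULT ==
["ball_in(b2,rmC)", "ball_in(b5,rmA)", "free(right)", "robot_in(rmC)"]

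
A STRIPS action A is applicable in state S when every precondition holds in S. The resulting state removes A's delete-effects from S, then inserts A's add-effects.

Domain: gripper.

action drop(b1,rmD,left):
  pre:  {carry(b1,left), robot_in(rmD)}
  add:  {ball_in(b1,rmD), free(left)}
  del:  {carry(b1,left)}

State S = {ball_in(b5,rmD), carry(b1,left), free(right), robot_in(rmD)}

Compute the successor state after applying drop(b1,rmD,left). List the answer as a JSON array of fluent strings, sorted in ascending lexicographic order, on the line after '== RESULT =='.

Compute (S \ del) ∪ add:
  pre ⊆ S: {carry(b1,left), robot_in(rmD)} ⊆ S  — applicable
  S \ del = {ball_in(b5,rmD), free(right), robot_in(rmD)}
  ∪ add   = {ball_in(b1,rmD), ball_in(b5,rmD), free(left), free(right), robot_in(rmD)}

== RESULT ==
["ball_in(b1,rmD)", "ball_in(b5,rmD)", "free(left)", "free(right)", "robot_in(rmD)"]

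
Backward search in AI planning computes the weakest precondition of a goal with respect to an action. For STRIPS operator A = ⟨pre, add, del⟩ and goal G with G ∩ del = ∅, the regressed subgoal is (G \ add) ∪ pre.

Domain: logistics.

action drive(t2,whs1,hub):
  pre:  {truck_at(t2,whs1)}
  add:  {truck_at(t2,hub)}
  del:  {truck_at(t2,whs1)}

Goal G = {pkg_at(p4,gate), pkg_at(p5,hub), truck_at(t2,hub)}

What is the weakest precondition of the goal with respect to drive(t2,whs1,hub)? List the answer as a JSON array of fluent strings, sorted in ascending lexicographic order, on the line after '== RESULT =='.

Regress:
  G ∩ del = {}  (empty — regression defined)
  G \ add = {pkg_at(p4,gate), pkg_at(p5,hub), truck_at(t2,hub)} \ {truck_at(t2,hub)} = {pkg_at(p4,gate), pkg_at(p5,hub)}
  ∪ pre   = {pkg_at(p4,gate), pkg_at(p5,hub)} ∪ {truck_at(t2,whs1)}
          = {pkg_at(p4,gate), pkg_at(p5,hub), truck_at(t2,whs1)}

== RESULT ==
["pkg_at(p4,gate)", "pkg_at(p5,hub)", "truck_at(t2,whs1)"]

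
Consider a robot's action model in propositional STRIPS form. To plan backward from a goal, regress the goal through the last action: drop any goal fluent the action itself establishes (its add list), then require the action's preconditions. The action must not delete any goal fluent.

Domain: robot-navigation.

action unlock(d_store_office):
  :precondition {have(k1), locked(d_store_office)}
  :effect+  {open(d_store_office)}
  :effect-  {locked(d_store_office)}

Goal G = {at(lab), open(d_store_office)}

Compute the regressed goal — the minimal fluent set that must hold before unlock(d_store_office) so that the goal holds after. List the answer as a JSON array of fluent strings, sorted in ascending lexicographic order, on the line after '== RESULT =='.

Regress:
  G ∩ del = {}  (empty — regression defined)
  G \ add = {at(lab), open(d_store_office)} \ {open(d_store_office)} = {at(lab)}
  ∪ pre   = {at(lab)} ∪ {have(k1), locked(d_store_office)}
          = {at(lab), have(k1), locked(d_store_office)}

== RESULT ==
["at(lab)", "have(k1)", "locked(d_store_office)"]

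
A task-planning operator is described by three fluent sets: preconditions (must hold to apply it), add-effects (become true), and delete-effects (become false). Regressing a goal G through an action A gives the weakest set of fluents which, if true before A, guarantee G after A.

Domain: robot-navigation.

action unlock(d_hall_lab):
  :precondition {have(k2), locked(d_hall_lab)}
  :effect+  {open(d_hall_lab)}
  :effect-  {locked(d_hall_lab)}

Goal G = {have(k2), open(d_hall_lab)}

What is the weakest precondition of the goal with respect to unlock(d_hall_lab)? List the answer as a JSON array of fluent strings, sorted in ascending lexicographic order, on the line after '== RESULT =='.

Regress:
  G ∩ del = {}  (empty — regression defined)
  G \ add = {have(k2), open(d_hall_lab)} \ {open(d_hall_lab)} = {have(k2)}
  ∪ pre   = {have(k2)} ∪ {have(k2), locked(d_hall_lab)}
          = {have(k2), locked(d_hall_lab)}

== RESULT ==
["have(k2)", "locked(d_hall_lab)"]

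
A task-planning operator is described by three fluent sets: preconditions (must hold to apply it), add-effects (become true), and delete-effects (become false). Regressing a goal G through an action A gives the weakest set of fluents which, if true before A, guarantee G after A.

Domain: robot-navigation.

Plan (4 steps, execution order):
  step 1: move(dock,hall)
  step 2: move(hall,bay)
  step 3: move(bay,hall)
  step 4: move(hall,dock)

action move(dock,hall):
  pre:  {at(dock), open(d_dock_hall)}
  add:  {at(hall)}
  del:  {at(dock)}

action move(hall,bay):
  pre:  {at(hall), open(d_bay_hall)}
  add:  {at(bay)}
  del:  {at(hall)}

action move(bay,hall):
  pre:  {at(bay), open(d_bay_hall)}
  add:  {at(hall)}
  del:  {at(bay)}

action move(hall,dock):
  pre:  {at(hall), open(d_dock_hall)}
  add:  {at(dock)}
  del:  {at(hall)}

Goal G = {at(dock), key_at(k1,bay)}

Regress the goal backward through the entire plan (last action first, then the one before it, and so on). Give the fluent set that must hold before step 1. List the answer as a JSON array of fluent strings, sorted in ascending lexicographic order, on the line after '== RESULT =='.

Regress step by step:
  through step 4 (move(hall,dock)): drop {at(dock)}, keep {key_at(k1,bay)}, require {at(hall), open(d_dock_hall)}
    → {at(hall), key_at(k1,bay), open(d_dock_hall)}
  through step 3 (move(bay,hall)): drop {at(hall)}, keep {key_at(k1,bay), open(d_dock_hall)}, require {at(bay), open(d_bay_hall)}
    → {at(bay), key_at(k1,bay), open(d_bay_hall), open(d_dock_hall)}
  through step 2 (move(hall,bay)): drop {at(bay)}, keep {key_at(k1,bay), open(d_bay_hall), open(d_dock_hall)}, require {at(hall), open(d_bay_hall)}
    → {at(hall), key_at(k1,bay), open(d_bay_hall), open(d_dock_hall)}
  through step 1 (move(dock,hall)): drop {at(hall)}, keep {key_at(k1,bay), open(d_bay_hall), open(d_dock_hall)}, require {at(dock), open(d_dock_hall)}
    → {at(dock), key_at(k1,bay), open(d_bay_hall), open(d_dock_hall)}

== RESULT ==
["at(dock)", "key_at(k1,bay)", "open(d_bay_hall)", "open(d_dock_hall)"]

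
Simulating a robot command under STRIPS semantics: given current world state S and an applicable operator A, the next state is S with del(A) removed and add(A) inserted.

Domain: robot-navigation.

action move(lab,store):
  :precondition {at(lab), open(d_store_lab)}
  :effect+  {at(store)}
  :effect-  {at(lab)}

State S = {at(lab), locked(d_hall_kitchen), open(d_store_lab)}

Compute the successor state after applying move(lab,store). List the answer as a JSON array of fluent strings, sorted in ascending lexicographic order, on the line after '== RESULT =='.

Compute (S \ del) ∪ add:
  pre ⊆ S: {at(lab), open(d_store_lab)} ⊆ S  — applicable
  S \ del = {locked(d_hall_kitchen), open(d_store_lab)}
  ∪ add   = {at(store), locked(d_hall_kitchen), open(d_store_lab)}

== RESULT ==
["at(store)", "locked(d_hall_kitchen)", "open(d_store_lab)"]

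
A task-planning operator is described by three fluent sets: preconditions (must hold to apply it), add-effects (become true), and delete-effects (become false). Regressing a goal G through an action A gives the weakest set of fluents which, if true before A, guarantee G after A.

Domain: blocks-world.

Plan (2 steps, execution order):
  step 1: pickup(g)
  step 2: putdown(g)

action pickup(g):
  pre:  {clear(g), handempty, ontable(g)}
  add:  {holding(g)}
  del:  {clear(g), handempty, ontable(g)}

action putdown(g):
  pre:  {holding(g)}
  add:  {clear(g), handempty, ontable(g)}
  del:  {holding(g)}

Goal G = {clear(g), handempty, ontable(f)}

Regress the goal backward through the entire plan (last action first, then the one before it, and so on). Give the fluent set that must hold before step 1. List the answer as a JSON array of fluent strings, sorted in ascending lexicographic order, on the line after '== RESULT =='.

Regress step by step:
  through step 2 (putdown(g)): drop {clear(g), handempty}, keep {ontable(f)}, require {holding(g)}
    → {holding(g), ontable(f)}
  through step 1 (pickup(g)): drop {holding(g)}, keep {ontable(f)}, require {clear(g), handempty, ontable(g)}
    → {clear(g), handempty, ontable(f), ontable(g)}

== RESULT ==
["clear(g)", "handempty", "ontable(f)", "ontable(g)"]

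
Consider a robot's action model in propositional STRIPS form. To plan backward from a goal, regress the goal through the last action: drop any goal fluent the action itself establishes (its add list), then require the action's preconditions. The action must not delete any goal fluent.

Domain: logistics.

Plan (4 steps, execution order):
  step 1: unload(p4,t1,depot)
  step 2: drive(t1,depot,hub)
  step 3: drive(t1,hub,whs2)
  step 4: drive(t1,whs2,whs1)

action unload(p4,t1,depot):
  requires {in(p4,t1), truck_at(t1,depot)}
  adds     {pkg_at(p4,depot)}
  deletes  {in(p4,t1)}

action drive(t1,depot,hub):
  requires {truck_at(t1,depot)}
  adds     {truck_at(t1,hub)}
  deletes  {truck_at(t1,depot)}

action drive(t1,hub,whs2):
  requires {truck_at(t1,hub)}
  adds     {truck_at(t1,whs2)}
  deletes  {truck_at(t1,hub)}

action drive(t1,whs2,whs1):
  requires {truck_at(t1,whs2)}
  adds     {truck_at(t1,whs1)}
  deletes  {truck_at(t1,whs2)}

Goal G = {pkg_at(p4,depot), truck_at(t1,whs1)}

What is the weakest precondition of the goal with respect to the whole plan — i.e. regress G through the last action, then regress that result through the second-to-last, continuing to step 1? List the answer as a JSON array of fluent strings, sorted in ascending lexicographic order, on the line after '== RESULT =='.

Regress step by step:
  through step 4 (drive(t1,whs2,whs1)): drop {truck_at(t1,whs1)}, keep {pkg_at(p4,depot)}, require {truck_at(t1,whs2)}
    → {pkg_at(p4,depot), truck_at(t1,whs2)}
  through step 3 (drive(t1,hub,whs2)): drop {truck_at(t1,whs2)}, keep {pkg_at(p4,depot)}, require {truck_at(t1,hub)}
    → {pkg_at(p4,depot), truck_at(t1,hub)}
  through step 2 (drive(t1,depot,hub)): drop {truck_at(t1,hub)}, keep {pkg_at(p4,depot)}, require {truck_at(t1,depot)}
    → {pkg_at(p4,depot), truck_at(t1,depot)}
  through step 1 (unload(p4,t1,depot)): drop {pkg_at(p4,depot)}, keep {truck_at(t1,depot)}, require {in(p4,t1), truck_at(t1,depot)}
    → {in(p4,t1), truck_at(t1,depot)}

== RESULT ==
["in(p4,t1)", "truck_at(t1,depot)"]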